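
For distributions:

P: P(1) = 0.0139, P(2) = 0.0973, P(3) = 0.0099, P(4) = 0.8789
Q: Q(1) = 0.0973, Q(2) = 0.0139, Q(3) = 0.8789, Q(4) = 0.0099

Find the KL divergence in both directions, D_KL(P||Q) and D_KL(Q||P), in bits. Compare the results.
D_KL(P||Q) = 5.8584 bits, D_KL(Q||P) = 5.8584 bits. The two directions give exactly the same value for this pair.

D_KL(P||Q) = Σ P(x) log₂(P(x)/Q(x))

Computing term by term:
  P(1)·log₂(P(1)/Q(1)) = 0.0139·log₂(0.0139/0.0973) = -0.03902
  P(2)·log₂(P(2)/Q(2)) = 0.0973·log₂(0.0973/0.0139) = 0.27316
  P(3)·log₂(P(3)/Q(3)) = 0.0099·log₂(0.0099/0.8789) = -0.06407
  P(4)·log₂(P(4)/Q(4)) = 0.8789·log₂(0.8789/0.0099) = 5.68835

D_KL(P||Q) = -0.03902 + 0.27316 - 0.06407 + 5.68835 = 5.85842 ≈ 5.8584 bits

D_KL(Q||P) = Σ Q(x) log₂(Q(x)/P(x))

Computing term by term:
  Q(1)·log₂(Q(1)/P(1)) = 0.0973·log₂(0.0973/0.0139) = 0.27316
  Q(2)·log₂(Q(2)/P(2)) = 0.0139·log₂(0.0139/0.0973) = -0.03902
  Q(3)·log₂(Q(3)/P(3)) = 0.8789·log₂(0.8789/0.0099) = 5.68835
  Q(4)·log₂(Q(4)/P(4)) = 0.0099·log₂(0.0099/0.8789) = -0.06407

D_KL(Q||P) = 0.27316 - 0.03902 + 5.68835 - 0.06407 = 5.85842 ≈ 5.8584 bits

These ARE equal here. Q is P with outcomes relabeled (Q(1) = P(2), Q(2) = P(1), Q(3) = P(4), Q(4) = P(3)) by a relabeling that is its own inverse, so the two sums contain exactly the same terms in a different order. This is a special case — KL divergence is not symmetric in general: D_KL(P||Q) ≠ D_KL(Q||P) for most P, Q.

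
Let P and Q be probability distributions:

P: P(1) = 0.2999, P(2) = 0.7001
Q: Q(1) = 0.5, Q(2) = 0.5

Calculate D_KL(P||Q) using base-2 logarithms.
0.1188 bits

D_KL(P||Q) = Σ P(x) log₂(P(x)/Q(x))

Computing term by term:
  P(1)·log₂(P(1)/Q(1)) = 0.2999·log₂(0.2999/0.5) = -0.22116
  P(2)·log₂(P(2)/Q(2)) = 0.7001·log₂(0.7001/0.5) = 0.33999

D_KL(P||Q) = -0.22116 + 0.33999 = 0.11883 ≈ 0.1188 bits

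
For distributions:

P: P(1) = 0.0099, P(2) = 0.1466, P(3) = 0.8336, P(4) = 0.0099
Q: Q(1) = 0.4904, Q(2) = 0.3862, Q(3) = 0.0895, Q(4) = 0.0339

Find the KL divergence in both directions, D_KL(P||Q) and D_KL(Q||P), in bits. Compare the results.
D_KL(P||Q) = 2.4055 bits, D_KL(Q||P) = 3.0729 bits. D_KL(Q||P) is larger than D_KL(P||Q) by 0.6674 bits; the two directions differ.

D_KL(P||Q) = Σ P(x) log₂(P(x)/Q(x))

Computing term by term:
  P(1)·log₂(P(1)/Q(1)) = 0.0099·log₂(0.0099/0.4904) = -0.05574
  P(2)·log₂(P(2)/Q(2)) = 0.1466·log₂(0.1466/0.3862) = -0.20487
  P(3)·log₂(P(3)/Q(3)) = 0.8336·log₂(0.8336/0.0895) = 2.68369
  P(4)·log₂(P(4)/Q(4)) = 0.0099·log₂(0.0099/0.0339) = -0.01758

D_KL(P||Q) = -0.05574 - 0.20487 + 2.68369 - 0.01758 = 2.40550 ≈ 2.4055 bits

D_KL(Q||P) = Σ Q(x) log₂(Q(x)/P(x))

Computing term by term:
  Q(1)·log₂(Q(1)/P(1)) = 0.4904·log₂(0.4904/0.0099) = 2.76114
  Q(2)·log₂(Q(2)/P(2)) = 0.3862·log₂(0.3862/0.1466) = 0.53970
  Q(3)·log₂(Q(3)/P(3)) = 0.0895·log₂(0.0895/0.8336) = -0.28814
  Q(4)·log₂(Q(4)/P(4)) = 0.0339·log₂(0.0339/0.0099) = 0.06020

D_KL(Q||P) = 2.76114 + 0.53970 - 0.28814 + 0.06020 = 3.07290 ≈ 3.0729 bits

These are NOT equal (difference: 0.6674 bits). KL divergence is asymmetric: D_KL(P||Q) ≠ D_KL(Q||P) in general.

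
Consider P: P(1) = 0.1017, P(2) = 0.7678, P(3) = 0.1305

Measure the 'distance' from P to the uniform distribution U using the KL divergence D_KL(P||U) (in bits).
0.5735 bits

U(i) = 1/3 for all i

D_KL(P||U) = Σ P(x) log₂(P(x) / (1/3))
           = Σ P(x) log₂(P(x)) + log₂(3)
           = log₂(3) - H(P)

H(P) = -Σ P(x) log₂(P(x)):
  -P(1)·log₂(P(1)) = -(0.1017)·log₂(0.1017) = 0.33537
  -P(2)·log₂(P(2)) = -(0.7678)·log₂(0.7678) = 0.29268
  -P(3)·log₂(P(3)) = -(0.1305)·log₂(0.1305) = 0.38339
H(P) = 0.33537 + 0.29268 + 0.38339 = 1.01144 bits

log₂(3) = 1.58496 bits

D_KL(P||U) = 1.58496 - 1.01144 = 0.57352 ≈ 0.5735 bits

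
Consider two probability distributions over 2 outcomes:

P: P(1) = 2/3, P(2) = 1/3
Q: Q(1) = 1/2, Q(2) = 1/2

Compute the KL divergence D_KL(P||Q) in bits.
0.0817 bits

D_KL(P||Q) = Σ P(x) log₂(P(x)/Q(x))

Computing term by term:
  P(1)·log₂(P(1)/Q(1)) = (2/3)·log₂((2/3)/(1/2)) = 0.27669
  P(2)·log₂(P(2)/Q(2)) = (1/3)·log₂((1/3)/(1/2)) = -0.19499

D_KL(P||Q) = 0.27669 - 0.19499 = 0.08170 ≈ 0.0817 bits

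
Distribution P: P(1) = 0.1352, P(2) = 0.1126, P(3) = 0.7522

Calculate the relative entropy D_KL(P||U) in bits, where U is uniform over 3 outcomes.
0.5309 bits

U(i) = 1/3 for all i

D_KL(P||U) = Σ P(x) log₂(P(x) / (1/3))
           = Σ P(x) log₂(P(x)) + log₂(3)
           = log₂(3) - H(P)

H(P) = -Σ P(x) log₂(P(x)):
  -P(1)·log₂(P(1)) = -(0.1352)·log₂(0.1352) = 0.39030
  -P(2)·log₂(P(2)) = -(0.1126)·log₂(0.1126) = 0.35477
  -P(3)·log₂(P(3)) = -(0.7522)·log₂(0.7522) = 0.30901
H(P) = 0.39030 + 0.35477 + 0.30901 = 1.05408 bits

log₂(3) = 1.58496 bits

D_KL(P||U) = 1.58496 - 1.05408 = 0.53088 ≈ 0.5309 bits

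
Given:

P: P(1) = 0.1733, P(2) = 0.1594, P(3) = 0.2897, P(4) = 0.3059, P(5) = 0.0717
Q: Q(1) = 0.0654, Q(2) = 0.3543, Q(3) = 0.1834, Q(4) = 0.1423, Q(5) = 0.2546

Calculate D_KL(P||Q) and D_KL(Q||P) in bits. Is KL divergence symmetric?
D_KL(P||Q) = 0.4577 bits, D_KL(Q||P) = 0.5037 bits. No, KL divergence is not symmetric.

D_KL(P||Q) = Σ P(x) log₂(P(x)/Q(x))

Computing term by term:
  P(1)·log₂(P(1)/Q(1)) = 0.1733·log₂(0.1733/0.0654) = 0.24364
  P(2)·log₂(P(2)/Q(2)) = 0.1594·log₂(0.1594/0.3543) = -0.18368
  P(3)·log₂(P(3)/Q(3)) = 0.2897·log₂(0.2897/0.1834) = 0.19108
  P(4)·log₂(P(4)/Q(4)) = 0.3059·log₂(0.3059/0.1423) = 0.33775
  P(5)·log₂(P(5)/Q(5)) = 0.0717·log₂(0.0717/0.2546) = -0.13108

D_KL(P||Q) = 0.24364 - 0.18368 + 0.19108 + 0.33775 - 0.13108 = 0.45771 ≈ 0.4577 bits

D_KL(Q||P) = Σ Q(x) log₂(Q(x)/P(x))

Computing term by term:
  Q(1)·log₂(Q(1)/P(1)) = 0.0654·log₂(0.0654/0.1733) = -0.09195
  Q(2)·log₂(Q(2)/P(2)) = 0.3543·log₂(0.3543/0.1594) = 0.40827
  Q(3)·log₂(Q(3)/P(3)) = 0.1834·log₂(0.1834/0.2897) = -0.12096
  Q(4)·log₂(Q(4)/P(4)) = 0.1423·log₂(0.1423/0.3059) = -0.15712
  Q(5)·log₂(Q(5)/P(5)) = 0.2546·log₂(0.2546/0.0717) = 0.46546

D_KL(Q||P) = -0.09195 + 0.40827 - 0.12096 - 0.15712 + 0.46546 = 0.50370 ≈ 0.5037 bits

These are NOT equal (difference: 0.0460 bits). KL divergence is asymmetric: D_KL(P||Q) ≠ D_KL(Q||P) in general.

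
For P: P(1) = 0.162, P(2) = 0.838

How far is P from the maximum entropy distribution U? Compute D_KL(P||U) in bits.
0.3609 bits

U(i) = 1/2 for all i

D_KL(P||U) = Σ P(x) log₂(P(x) / (1/2))
           = Σ P(x) log₂(P(x)) + log₂(2)
           = log₂(2) - H(P)

H(P) = -Σ P(x) log₂(P(x)):
  -P(1)·log₂(P(1)) = -(0.162)·log₂(0.162) = 0.42540
  -P(2)·log₂(P(2)) = -(0.838)·log₂(0.838) = 0.21367
H(P) = 0.42540 + 0.21367 = 0.63907 bits

log₂(2) = 1.00000 bits

D_KL(P||U) = 1.00000 - 0.63907 = 0.36093 ≈ 0.3609 bits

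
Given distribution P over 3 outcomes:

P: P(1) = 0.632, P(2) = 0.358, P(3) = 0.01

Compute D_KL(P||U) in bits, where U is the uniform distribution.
0.5696 bits

U(i) = 1/3 for all i

D_KL(P||U) = Σ P(x) log₂(P(x) / (1/3))
           = Σ P(x) log₂(P(x)) + log₂(3)
           = log₂(3) - H(P)

H(P) = -Σ P(x) log₂(P(x)):
  -P(1)·log₂(P(1)) = -(0.632)·log₂(0.632) = 0.41839
  -P(2)·log₂(P(2)) = -(0.358)·log₂(0.358) = 0.53054
  -P(3)·log₂(P(3)) = -(0.01)·log₂(0.01) = 0.06644
H(P) = 0.41839 + 0.53054 + 0.06644 = 1.01537 bits

log₂(3) = 1.58496 bits

D_KL(P||U) = 1.58496 - 1.01537 = 0.56959 ≈ 0.5696 bits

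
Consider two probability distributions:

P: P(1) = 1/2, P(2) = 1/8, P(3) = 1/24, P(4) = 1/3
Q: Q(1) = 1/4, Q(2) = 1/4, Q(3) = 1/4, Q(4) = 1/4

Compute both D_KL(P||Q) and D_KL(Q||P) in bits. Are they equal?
D_KL(P||Q) = 0.4056 bits, D_KL(Q||P) = 0.5425 bits. No, they are not equal.

D_KL(P||Q) = Σ P(x) log₂(P(x)/Q(x))

Computing term by term:
  P(1)·log₂(P(1)/Q(1)) = (1/2)·log₂((1/2)/(1/4)) = 0.50000
  P(2)·log₂(P(2)/Q(2)) = (1/8)·log₂((1/8)/(1/4)) = -0.12500
  P(3)·log₂(P(3)/Q(3)) = (1/24)·log₂((1/24)/(1/4)) = -0.10771
  P(4)·log₂(P(4)/Q(4)) = (1/3)·log₂((1/3)/(1/4)) = 0.13835

D_KL(P||Q) = 0.50000 - 0.12500 - 0.10771 + 0.13835 = 0.40564 ≈ 0.4056 bits

D_KL(Q||P) = Σ Q(x) log₂(Q(x)/P(x))

Computing term by term:
  Q(1)·log₂(Q(1)/P(1)) = (1/4)·log₂((1/4)/(1/2)) = -0.25000
  Q(2)·log₂(Q(2)/P(2)) = (1/4)·log₂((1/4)/(1/8)) = 0.25000
  Q(3)·log₂(Q(3)/P(3)) = (1/4)·log₂((1/4)/(1/24)) = 0.64624
  Q(4)·log₂(Q(4)/P(4)) = (1/4)·log₂((1/4)/(1/3)) = -0.10376

D_KL(Q||P) = -0.25000 + 0.25000 + 0.64624 - 0.10376 = 0.54248 ≈ 0.5425 bits

These are NOT equal (difference: 0.1369 bits). KL divergence is asymmetric: D_KL(P||Q) ≠ D_KL(Q||P) in general.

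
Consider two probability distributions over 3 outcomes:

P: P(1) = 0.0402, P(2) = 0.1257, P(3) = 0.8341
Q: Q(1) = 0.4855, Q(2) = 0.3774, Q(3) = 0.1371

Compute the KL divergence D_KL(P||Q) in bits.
1.8290 bits

D_KL(P||Q) = Σ P(x) log₂(P(x)/Q(x))

Computing term by term:
  P(1)·log₂(P(1)/Q(1)) = 0.0402·log₂(0.0402/0.4855) = -0.14449
  P(2)·log₂(P(2)/Q(2)) = 0.1257·log₂(0.1257/0.3774) = -0.19937
  P(3)·log₂(P(3)/Q(3)) = 0.8341·log₂(0.8341/0.1371) = 2.17282

D_KL(P||Q) = -0.14449 - 0.19937 + 2.17282 = 1.82896 ≈ 1.8290 bits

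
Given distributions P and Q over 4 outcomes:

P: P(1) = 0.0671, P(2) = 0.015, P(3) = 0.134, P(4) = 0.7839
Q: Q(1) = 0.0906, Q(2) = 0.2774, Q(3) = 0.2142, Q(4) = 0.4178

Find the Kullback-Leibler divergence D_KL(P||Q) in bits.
0.5288 bits

D_KL(P||Q) = Σ P(x) log₂(P(x)/Q(x))

Computing term by term:
  P(1)·log₂(P(1)/Q(1)) = 0.0671·log₂(0.0671/0.0906) = -0.02907
  P(2)·log₂(P(2)/Q(2)) = 0.015·log₂(0.015/0.2774) = -0.06313
  P(3)·log₂(P(3)/Q(3)) = 0.134·log₂(0.134/0.2142) = -0.09068
  P(4)·log₂(P(4)/Q(4)) = 0.7839·log₂(0.7839/0.4178) = 0.71167

D_KL(P||Q) = -0.02907 - 0.06313 - 0.09068 + 0.71167 = 0.52879 ≈ 0.5288 bits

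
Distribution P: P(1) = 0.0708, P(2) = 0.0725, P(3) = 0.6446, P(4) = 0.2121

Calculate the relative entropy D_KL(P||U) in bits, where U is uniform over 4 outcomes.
0.5722 bits

U(i) = 1/4 for all i

D_KL(P||U) = Σ P(x) log₂(P(x) / (1/4))
           = Σ P(x) log₂(P(x)) + log₂(4)
           = log₂(4) - H(P)

H(P) = -Σ P(x) log₂(P(x)):
  -P(1)·log₂(P(1)) = -(0.0708)·log₂(0.0708) = 0.27046
  -P(2)·log₂(P(2)) = -(0.0725)·log₂(0.0725) = 0.27448
  -P(3)·log₂(P(3)) = -(0.6446)·log₂(0.6446) = 0.40837
  -P(4)·log₂(P(4)) = -(0.2121)·log₂(0.2121) = 0.47451
H(P) = 0.27046 + 0.27448 + 0.40837 + 0.47451 = 1.42782 bits

log₂(4) = 2.00000 bits

D_KL(P||U) = 2.00000 - 1.42782 = 0.57218 ≈ 0.5722 bits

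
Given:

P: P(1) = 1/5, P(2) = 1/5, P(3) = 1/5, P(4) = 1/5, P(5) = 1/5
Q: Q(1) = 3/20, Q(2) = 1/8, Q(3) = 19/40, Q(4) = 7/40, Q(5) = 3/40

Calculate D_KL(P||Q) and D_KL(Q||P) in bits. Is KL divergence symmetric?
D_KL(P||Q) = 0.2906 bits, D_KL(Q||P) = 0.3059 bits. No, KL divergence is not symmetric.

D_KL(P||Q) = Σ P(x) log₂(P(x)/Q(x))

Computing term by term:
  P(1)·log₂(P(1)/Q(1)) = (1/5)·log₂((1/5)/(3/20)) = 0.08301
  P(2)·log₂(P(2)/Q(2)) = (1/5)·log₂((1/5)/(1/8)) = 0.13561
  P(3)·log₂(P(3)/Q(3)) = (1/5)·log₂((1/5)/(19/40)) = -0.24959
  P(4)·log₂(P(4)/Q(4)) = (1/5)·log₂((1/5)/(7/40)) = 0.03853
  P(5)·log₂(P(5)/Q(5)) = (1/5)·log₂((1/5)/(3/40)) = 0.28301

D_KL(P||Q) = 0.08301 + 0.13561 - 0.24959 + 0.03853 + 0.28301 = 0.29057 ≈ 0.2906 bits

D_KL(Q||P) = Σ Q(x) log₂(Q(x)/P(x))

Computing term by term:
  Q(1)·log₂(Q(1)/P(1)) = (3/20)·log₂((3/20)/(1/5)) = -0.06226
  Q(2)·log₂(Q(2)/P(2)) = (1/8)·log₂((1/8)/(1/5)) = -0.08476
  Q(3)·log₂(Q(3)/P(3)) = (19/40)·log₂((19/40)/(1/5)) = 0.59277
  Q(4)·log₂(Q(4)/P(4)) = (7/40)·log₂((7/40)/(1/5)) = -0.03371
  Q(5)·log₂(Q(5)/P(5)) = (3/40)·log₂((3/40)/(1/5)) = -0.10613

D_KL(Q||P) = -0.06226 - 0.08476 + 0.59277 - 0.03371 - 0.10613 = 0.30591 ≈ 0.3059 bits

These are NOT equal (difference: 0.0153 bits). KL divergence is asymmetric: D_KL(P||Q) ≠ D_KL(Q||P) in general.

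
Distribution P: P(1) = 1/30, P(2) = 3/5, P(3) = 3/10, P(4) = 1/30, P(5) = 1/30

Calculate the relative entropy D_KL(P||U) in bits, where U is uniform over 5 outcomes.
0.8680 bits

U(i) = 1/5 for all i

D_KL(P||U) = Σ P(x) log₂(P(x) / (1/5))
           = Σ P(x) log₂(P(x)) + log₂(5)
           = log₂(5) - H(P)

H(P) = -Σ P(x) log₂(P(x)):
  -P(1)·log₂(P(1)) = -(1/30)·log₂(1/30) = 0.16356
  -P(2)·log₂(P(2)) = -(3/5)·log₂(3/5) = 0.44218
  -P(3)·log₂(P(3)) = -(3/10)·log₂(3/10) = 0.52109
  -P(4)·log₂(P(4)) = -(1/30)·log₂(1/30) = 0.16356
  -P(5)·log₂(P(5)) = -(1/30)·log₂(1/30) = 0.16356
H(P) = 0.16356 + 0.44218 + 0.52109 + 0.16356 + 0.16356 = 1.45395 bits

log₂(5) = 2.32193 bits

D_KL(P||U) = 2.32193 - 1.45395 = 0.86798 ≈ 0.8680 bits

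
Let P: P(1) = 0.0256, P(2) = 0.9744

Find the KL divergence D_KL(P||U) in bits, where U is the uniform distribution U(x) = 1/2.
0.8282 bits

U(i) = 1/2 for all i

D_KL(P||U) = Σ P(x) log₂(P(x) / (1/2))
           = Σ P(x) log₂(P(x)) + log₂(2)
           = log₂(2) - H(P)

H(P) = -Σ P(x) log₂(P(x)):
  -P(1)·log₂(P(1)) = -(0.0256)·log₂(0.0256) = 0.13537
  -P(2)·log₂(P(2)) = -(0.9744)·log₂(0.9744) = 0.03646
H(P) = 0.13537 + 0.03646 = 0.17183 bits

log₂(2) = 1.00000 bits

D_KL(P||U) = 1.00000 - 0.17183 = 0.82817 ≈ 0.8282 bits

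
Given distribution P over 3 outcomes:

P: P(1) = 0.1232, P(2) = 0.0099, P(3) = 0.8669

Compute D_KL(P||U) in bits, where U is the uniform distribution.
0.9682 bits

U(i) = 1/3 for all i

D_KL(P||U) = Σ P(x) log₂(P(x) / (1/3))
           = Σ P(x) log₂(P(x)) + log₂(3)
           = log₂(3) - H(P)

H(P) = -Σ P(x) log₂(P(x)):
  -P(1)·log₂(P(1)) = -(0.1232)·log₂(0.1232) = 0.37218
  -P(2)·log₂(P(2)) = -(0.0099)·log₂(0.0099) = 0.06592
  -P(3)·log₂(P(3)) = -(0.8669)·log₂(0.8669) = 0.17864
H(P) = 0.37218 + 0.06592 + 0.17864 = 0.61674 bits

log₂(3) = 1.58496 bits

D_KL(P||U) = 1.58496 - 0.61674 = 0.96822 ≈ 0.9682 bits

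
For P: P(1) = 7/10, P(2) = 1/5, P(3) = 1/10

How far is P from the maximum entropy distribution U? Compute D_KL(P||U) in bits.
0.4282 bits

U(i) = 1/3 for all i

D_KL(P||U) = Σ P(x) log₂(P(x) / (1/3))
           = Σ P(x) log₂(P(x)) + log₂(3)
           = log₂(3) - H(P)

H(P) = -Σ P(x) log₂(P(x)):
  -P(1)·log₂(P(1)) = -(7/10)·log₂(7/10) = 0.36020
  -P(2)·log₂(P(2)) = -(1/5)·log₂(1/5) = 0.46439
  -P(3)·log₂(P(3)) = -(1/10)·log₂(1/10) = 0.33219
H(P) = 0.36020 + 0.46439 + 0.33219 = 1.15678 bits

log₂(3) = 1.58496 bits

D_KL(P||U) = 1.58496 - 1.15678 = 0.42818 ≈ 0.4282 bits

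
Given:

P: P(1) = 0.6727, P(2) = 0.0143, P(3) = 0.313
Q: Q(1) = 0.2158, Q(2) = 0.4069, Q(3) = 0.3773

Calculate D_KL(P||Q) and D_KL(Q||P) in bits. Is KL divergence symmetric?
D_KL(P||Q) = 0.9500 bits, D_KL(Q||P) = 1.7133 bits. No, KL divergence is not symmetric.

D_KL(P||Q) = Σ P(x) log₂(P(x)/Q(x))

Computing term by term:
  P(1)·log₂(P(1)/Q(1)) = 0.6727·log₂(0.6727/0.2158) = 1.10341
  P(2)·log₂(P(2)/Q(2)) = 0.0143·log₂(0.0143/0.4069) = -0.06908
  P(3)·log₂(P(3)/Q(3)) = 0.313·log₂(0.313/0.3773) = -0.08437

D_KL(P||Q) = 1.10341 - 0.06908 - 0.08437 = 0.94996 ≈ 0.9500 bits

D_KL(Q||P) = Σ Q(x) log₂(Q(x)/P(x))

Computing term by term:
  Q(1)·log₂(Q(1)/P(1)) = 0.2158·log₂(0.2158/0.6727) = -0.35397
  Q(2)·log₂(Q(2)/P(2)) = 0.4069·log₂(0.4069/0.0143) = 1.96557
  Q(3)·log₂(Q(3)/P(3)) = 0.3773·log₂(0.3773/0.313) = 0.10170

D_KL(Q||P) = -0.35397 + 1.96557 + 0.10170 = 1.71330 ≈ 1.7133 bits

These are NOT equal (difference: 0.7633 bits). KL divergence is asymmetric: D_KL(P||Q) ≠ D_KL(Q||P) in general.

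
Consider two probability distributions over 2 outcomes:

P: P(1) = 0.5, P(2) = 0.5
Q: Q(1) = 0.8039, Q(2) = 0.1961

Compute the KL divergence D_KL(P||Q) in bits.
0.3326 bits

D_KL(P||Q) = Σ P(x) log₂(P(x)/Q(x))

Computing term by term:
  P(1)·log₂(P(1)/Q(1)) = 0.5·log₂(0.5/0.8039) = -0.34254
  P(2)·log₂(P(2)/Q(2)) = 0.5·log₂(0.5/0.1961) = 0.67517

D_KL(P||Q) = -0.34254 + 0.67517 = 0.33263 ≈ 0.3326 bits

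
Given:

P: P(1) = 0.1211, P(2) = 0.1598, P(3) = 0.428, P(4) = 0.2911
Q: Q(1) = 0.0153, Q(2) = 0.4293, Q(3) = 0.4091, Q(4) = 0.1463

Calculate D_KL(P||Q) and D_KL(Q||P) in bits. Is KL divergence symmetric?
D_KL(P||Q) = 0.4504 bits, D_KL(Q||P) = 0.3945 bits. No, KL divergence is not symmetric.

D_KL(P||Q) = Σ P(x) log₂(P(x)/Q(x))

Computing term by term:
  P(1)·log₂(P(1)/Q(1)) = 0.1211·log₂(0.1211/0.0153) = 0.36143
  P(2)·log₂(P(2)/Q(2)) = 0.1598·log₂(0.1598/0.4293) = -0.22783
  P(3)·log₂(P(3)/Q(3)) = 0.428·log₂(0.428/0.4091) = 0.02789
  P(4)·log₂(P(4)/Q(4)) = 0.2911·log₂(0.2911/0.1463) = 0.28894

D_KL(P||Q) = 0.36143 - 0.22783 + 0.02789 + 0.28894 = 0.45043 ≈ 0.4504 bits

D_KL(Q||P) = Σ Q(x) log₂(Q(x)/P(x))

Computing term by term:
  Q(1)·log₂(Q(1)/P(1)) = 0.0153·log₂(0.0153/0.1211) = -0.04566
  Q(2)·log₂(Q(2)/P(2)) = 0.4293·log₂(0.4293/0.1598) = 0.61206
  Q(3)·log₂(Q(3)/P(3)) = 0.4091·log₂(0.4091/0.428) = -0.02666
  Q(4)·log₂(Q(4)/P(4)) = 0.1463·log₂(0.1463/0.2911) = -0.14522

D_KL(Q||P) = -0.04566 + 0.61206 - 0.02666 - 0.14522 = 0.39452 ≈ 0.3945 bits

These are NOT equal (difference: 0.0559 bits). KL divergence is asymmetric: D_KL(P||Q) ≠ D_KL(Q||P) in general.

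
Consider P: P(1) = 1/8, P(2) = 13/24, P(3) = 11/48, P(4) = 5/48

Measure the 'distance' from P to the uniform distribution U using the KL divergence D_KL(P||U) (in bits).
0.3189 bits

U(i) = 1/4 for all i

D_KL(P||U) = Σ P(x) log₂(P(x) / (1/4))
           = Σ P(x) log₂(P(x)) + log₂(4)
           = log₂(4) - H(P)

H(P) = -Σ P(x) log₂(P(x)):
  -P(1)·log₂(P(1)) = -(1/8)·log₂(1/8) = 0.37500
  -P(2)·log₂(P(2)) = -(13/24)·log₂(13/24) = 0.47912
  -P(3)·log₂(P(3)) = -(11/48)·log₂(11/48) = 0.48710
  -P(4)·log₂(P(4)) = -(5/48)·log₂(5/48) = 0.33990
H(P) = 0.37500 + 0.47912 + 0.48710 + 0.33990 = 1.68112 bits

log₂(4) = 2.00000 bits

D_KL(P||U) = 2.00000 - 1.68112 = 0.31888 ≈ 0.3189 bits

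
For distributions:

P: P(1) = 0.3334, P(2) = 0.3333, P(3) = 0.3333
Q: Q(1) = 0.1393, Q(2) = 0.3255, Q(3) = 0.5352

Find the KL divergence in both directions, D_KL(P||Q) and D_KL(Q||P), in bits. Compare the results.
D_KL(P||Q) = 0.2034 bits, D_KL(Q||P) = 0.1792 bits. D_KL(P||Q) is larger than D_KL(Q||P) by 0.0242 bits; the two directions differ.

D_KL(P||Q) = Σ P(x) log₂(P(x)/Q(x))

Computing term by term:
  P(1)·log₂(P(1)/Q(1)) = 0.3334·log₂(0.3334/0.1393) = 0.41977
  P(2)·log₂(P(2)/Q(2)) = 0.3333·log₂(0.3333/0.3255) = 0.01139
  P(3)·log₂(P(3)/Q(3)) = 0.3333·log₂(0.3333/0.5352) = -0.22773

D_KL(P||Q) = 0.41977 + 0.01139 - 0.22773 = 0.20343 ≈ 0.2034 bits

D_KL(Q||P) = Σ Q(x) log₂(Q(x)/P(x))

Computing term by term:
  Q(1)·log₂(Q(1)/P(1)) = 0.1393·log₂(0.1393/0.3334) = -0.17539
  Q(2)·log₂(Q(2)/P(2)) = 0.3255·log₂(0.3255/0.3333) = -0.01112
  Q(3)·log₂(Q(3)/P(3)) = 0.5352·log₂(0.5352/0.3333) = 0.36568

D_KL(Q||P) = -0.17539 - 0.01112 + 0.36568 = 0.17917 ≈ 0.1792 bits

These are NOT equal (difference: 0.0242 bits). KL divergence is asymmetric: D_KL(P||Q) ≠ D_KL(Q||P) in general.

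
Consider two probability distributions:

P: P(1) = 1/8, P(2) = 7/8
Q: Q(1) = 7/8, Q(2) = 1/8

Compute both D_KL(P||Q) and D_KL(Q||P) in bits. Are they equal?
D_KL(P||Q) = 2.1055 bits, D_KL(Q||P) = 2.1055 bits. Yes, in this case they are equal (although KL divergence is not symmetric in general).

D_KL(P||Q) = Σ P(x) log₂(P(x)/Q(x))

Computing term by term:
  P(1)·log₂(P(1)/Q(1)) = (1/8)·log₂((1/8)/(7/8)) = -0.35092
  P(2)·log₂(P(2)/Q(2)) = (7/8)·log₂((7/8)/(1/8)) = 2.45644

D_KL(P||Q) = -0.35092 + 2.45644 = 2.10552 ≈ 2.1055 bits

D_KL(Q||P) = Σ Q(x) log₂(Q(x)/P(x))

Computing term by term:
  Q(1)·log₂(Q(1)/P(1)) = (7/8)·log₂((7/8)/(1/8)) = 2.45644
  Q(2)·log₂(Q(2)/P(2)) = (1/8)·log₂((1/8)/(7/8)) = -0.35092

D_KL(Q||P) = 2.45644 - 0.35092 = 2.10552 ≈ 2.1055 bits

These ARE equal here. Q is P with outcomes relabeled (Q(1) = P(2), Q(2) = P(1)) by a relabeling that is its own inverse, so the two sums contain exactly the same terms in a different order. This is a special case — KL divergence is not symmetric in general: D_KL(P||Q) ≠ D_KL(Q||P) for most P, Q.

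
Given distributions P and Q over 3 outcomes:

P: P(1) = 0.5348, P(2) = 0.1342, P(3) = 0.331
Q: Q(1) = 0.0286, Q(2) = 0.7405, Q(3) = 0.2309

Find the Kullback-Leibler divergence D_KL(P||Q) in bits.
2.1008 bits

D_KL(P||Q) = Σ P(x) log₂(P(x)/Q(x))

Computing term by term:
  P(1)·log₂(P(1)/Q(1)) = 0.5348·log₂(0.5348/0.0286) = 2.25948
  P(2)·log₂(P(2)/Q(2)) = 0.1342·log₂(0.1342/0.7405) = -0.33068
  P(3)·log₂(P(3)/Q(3)) = 0.331·log₂(0.331/0.2309) = 0.17198

D_KL(P||Q) = 2.25948 - 0.33068 + 0.17198 = 2.10078 ≈ 2.1008 bits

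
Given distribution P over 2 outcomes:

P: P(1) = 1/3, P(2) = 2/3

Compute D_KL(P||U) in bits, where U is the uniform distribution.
0.0817 bits

U(i) = 1/2 for all i

D_KL(P||U) = Σ P(x) log₂(P(x) / (1/2))
           = Σ P(x) log₂(P(x)) + log₂(2)
           = log₂(2) - H(P)

H(P) = -Σ P(x) log₂(P(x)):
  -P(1)·log₂(P(1)) = -(1/3)·log₂(1/3) = 0.52832
  -P(2)·log₂(P(2)) = -(2/3)·log₂(2/3) = 0.38998
H(P) = 0.52832 + 0.38998 = 0.91830 bits

log₂(2) = 1.00000 bits

D_KL(P||U) = 1.00000 - 0.91830 = 0.08170 ≈ 0.0817 bits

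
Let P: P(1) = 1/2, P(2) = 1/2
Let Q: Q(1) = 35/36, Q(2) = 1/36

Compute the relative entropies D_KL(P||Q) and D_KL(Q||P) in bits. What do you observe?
D_KL(P||Q) = 1.6053 bits, D_KL(Q||P) = 0.8169 bits. The two directions give different values (D_KL(P||Q) exceeds D_KL(Q||P) by 0.7884 bits): KL divergence is asymmetric.

D_KL(P||Q) = Σ P(x) log₂(P(x)/Q(x))

Computing term by term:
  P(1)·log₂(P(1)/Q(1)) = (1/2)·log₂((1/2)/(35/36)) = -0.47968
  P(2)·log₂(P(2)/Q(2)) = (1/2)·log₂((1/2)/(1/36)) = 2.08496

D_KL(P||Q) = -0.47968 + 2.08496 = 1.60528 ≈ 1.6053 bits

D_KL(Q||P) = Σ Q(x) log₂(Q(x)/P(x))

Computing term by term:
  Q(1)·log₂(Q(1)/P(1)) = (35/36)·log₂((35/36)/(1/2)) = 0.93271
  Q(2)·log₂(Q(2)/P(2)) = (1/36)·log₂((1/36)/(1/2)) = -0.11583

D_KL(Q||P) = 0.93271 - 0.11583 = 0.81688 ≈ 0.8169 bits

These are NOT equal (difference: 0.7884 bits). KL divergence is asymmetric: D_KL(P||Q) ≠ D_KL(Q||P) in general.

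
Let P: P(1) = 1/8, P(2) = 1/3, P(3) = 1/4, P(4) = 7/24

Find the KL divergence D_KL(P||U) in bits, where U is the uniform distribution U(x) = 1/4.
0.0782 bits

U(i) = 1/4 for all i

D_KL(P||U) = Σ P(x) log₂(P(x) / (1/4))
           = Σ P(x) log₂(P(x)) + log₂(4)
           = log₂(4) - H(P)

H(P) = -Σ P(x) log₂(P(x)):
  -P(1)·log₂(P(1)) = -(1/8)·log₂(1/8) = 0.37500
  -P(2)·log₂(P(2)) = -(1/3)·log₂(1/3) = 0.52832
  -P(3)·log₂(P(3)) = -(1/4)·log₂(1/4) = 0.50000
  -P(4)·log₂(P(4)) = -(7/24)·log₂(7/24) = 0.51847
H(P) = 0.37500 + 0.52832 + 0.50000 + 0.51847 = 1.92179 bits

log₂(4) = 2.00000 bits

D_KL(P||U) = 2.00000 - 1.92179 = 0.07821 ≈ 0.0782 bits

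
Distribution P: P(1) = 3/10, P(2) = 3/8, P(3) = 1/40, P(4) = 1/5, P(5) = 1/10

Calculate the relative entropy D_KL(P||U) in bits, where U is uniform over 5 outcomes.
0.3406 bits

U(i) = 1/5 for all i

D_KL(P||U) = Σ P(x) log₂(P(x) / (1/5))
           = Σ P(x) log₂(P(x)) + log₂(5)
           = log₂(5) - H(P)

H(P) = -Σ P(x) log₂(P(x)):
  -P(1)·log₂(P(1)) = -(3/10)·log₂(3/10) = 0.52109
  -P(2)·log₂(P(2)) = -(3/8)·log₂(3/8) = 0.53064
  -P(3)·log₂(P(3)) = -(1/40)·log₂(1/40) = 0.13305
  -P(4)·log₂(P(4)) = -(1/5)·log₂(1/5) = 0.46439
  -P(5)·log₂(P(5)) = -(1/10)·log₂(1/10) = 0.33219
H(P) = 0.52109 + 0.53064 + 0.13305 + 0.46439 + 0.33219 = 1.98136 bits

log₂(5) = 2.32193 bits

D_KL(P||U) = 2.32193 - 1.98136 = 0.34057 ≈ 0.3406 bits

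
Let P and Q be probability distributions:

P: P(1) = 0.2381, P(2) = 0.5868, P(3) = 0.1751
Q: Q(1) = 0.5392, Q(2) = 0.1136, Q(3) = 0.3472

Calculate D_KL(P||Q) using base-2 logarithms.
0.9364 bits

D_KL(P||Q) = Σ P(x) log₂(P(x)/Q(x))

Computing term by term:
  P(1)·log₂(P(1)/Q(1)) = 0.2381·log₂(0.2381/0.5392) = -0.28078
  P(2)·log₂(P(2)/Q(2)) = 0.5868·log₂(0.5868/0.1136) = 1.39007
  P(3)·log₂(P(3)/Q(3)) = 0.1751·log₂(0.1751/0.3472) = -0.17293

D_KL(P||Q) = -0.28078 + 1.39007 - 0.17293 = 0.93636 ≈ 0.9364 bits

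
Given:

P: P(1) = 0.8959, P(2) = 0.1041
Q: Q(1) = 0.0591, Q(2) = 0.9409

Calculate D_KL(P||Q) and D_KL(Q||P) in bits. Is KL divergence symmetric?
D_KL(P||Q) = 3.1832 bits, D_KL(Q||P) = 2.7566 bits. No, KL divergence is not symmetric.

D_KL(P||Q) = Σ P(x) log₂(P(x)/Q(x))

Computing term by term:
  P(1)·log₂(P(1)/Q(1)) = 0.8959·log₂(0.8959/0.0591) = 3.51382
  P(2)·log₂(P(2)/Q(2)) = 0.1041·log₂(0.1041/0.9409) = -0.33063

D_KL(P||Q) = 3.51382 - 0.33063 = 3.18319 ≈ 3.1832 bits

D_KL(Q||P) = Σ Q(x) log₂(Q(x)/P(x))

Computing term by term:
  Q(1)·log₂(Q(1)/P(1)) = 0.0591·log₂(0.0591/0.8959) = -0.23180
  Q(2)·log₂(Q(2)/P(2)) = 0.9409·log₂(0.9409/0.1041) = 2.98837

D_KL(Q||P) = -0.23180 + 2.98837 = 2.75657 ≈ 2.7566 bits

These are NOT equal (difference: 0.4266 bits). KL divergence is asymmetric: D_KL(P||Q) ≠ D_KL(Q||P) in general.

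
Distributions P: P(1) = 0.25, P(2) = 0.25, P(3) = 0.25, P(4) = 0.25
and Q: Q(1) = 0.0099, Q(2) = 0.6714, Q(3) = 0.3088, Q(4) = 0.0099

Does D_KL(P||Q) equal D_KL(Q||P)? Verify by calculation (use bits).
D_KL(P||Q) = 1.8967 bits, D_KL(Q||P) = 0.9588 bits. No — D_KL(P||Q) ≠ D_KL(Q||P) for this pair.

D_KL(P||Q) = Σ P(x) log₂(P(x)/Q(x))

Computing term by term:
  P(1)·log₂(P(1)/Q(1)) = 0.25·log₂(0.25/0.0099) = 1.16459
  P(2)·log₂(P(2)/Q(2)) = 0.25·log₂(0.25/0.6714) = -0.35631
  P(3)·log₂(P(3)/Q(3)) = 0.25·log₂(0.25/0.3088) = -0.07619
  P(4)·log₂(P(4)/Q(4)) = 0.25·log₂(0.25/0.0099) = 1.16459

D_KL(P||Q) = 1.16459 - 0.35631 - 0.07619 + 1.16459 = 1.89668 ≈ 1.8967 bits

D_KL(Q||P) = Σ Q(x) log₂(Q(x)/P(x))

Computing term by term:
  Q(1)·log₂(Q(1)/P(1)) = 0.0099·log₂(0.0099/0.25) = -0.04612
  Q(2)·log₂(Q(2)/P(2)) = 0.6714·log₂(0.6714/0.25) = 0.95691
  Q(3)·log₂(Q(3)/P(3)) = 0.3088·log₂(0.3088/0.25) = 0.09411
  Q(4)·log₂(Q(4)/P(4)) = 0.0099·log₂(0.0099/0.25) = -0.04612

D_KL(Q||P) = -0.04612 + 0.95691 + 0.09411 - 0.04612 = 0.95878 ≈ 0.9588 bits

These are NOT equal (difference: 0.9379 bits). KL divergence is asymmetric: D_KL(P||Q) ≠ D_KL(Q||P) in general.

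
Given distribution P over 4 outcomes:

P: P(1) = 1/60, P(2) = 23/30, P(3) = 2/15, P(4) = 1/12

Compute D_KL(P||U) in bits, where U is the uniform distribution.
0.9213 bits

U(i) = 1/4 for all i

D_KL(P||U) = Σ P(x) log₂(P(x) / (1/4))
           = Σ P(x) log₂(P(x)) + log₂(4)
           = log₂(4) - H(P)

H(P) = -Σ P(x) log₂(P(x)):
  -P(1)·log₂(P(1)) = -(1/60)·log₂(1/60) = 0.09845
  -P(2)·log₂(P(2)) = -(23/30)·log₂(23/30) = 0.29389
  -P(3)·log₂(P(3)) = -(2/15)·log₂(2/15) = 0.38759
  -P(4)·log₂(P(4)) = -(1/12)·log₂(1/12) = 0.29875
H(P) = 0.09845 + 0.29389 + 0.38759 + 0.29875 = 1.07868 bits

log₂(4) = 2.00000 bits

D_KL(P||U) = 2.00000 - 1.07868 = 0.92132 ≈ 0.9213 bits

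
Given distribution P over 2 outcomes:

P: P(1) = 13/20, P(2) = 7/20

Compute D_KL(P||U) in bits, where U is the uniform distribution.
0.0659 bits

U(i) = 1/2 for all i

D_KL(P||U) = Σ P(x) log₂(P(x) / (1/2))
           = Σ P(x) log₂(P(x)) + log₂(2)
           = log₂(2) - H(P)

H(P) = -Σ P(x) log₂(P(x)):
  -P(1)·log₂(P(1)) = -(13/20)·log₂(13/20) = 0.40397
  -P(2)·log₂(P(2)) = -(7/20)·log₂(7/20) = 0.53010
H(P) = 0.40397 + 0.53010 = 0.93407 bits

log₂(2) = 1.00000 bits

D_KL(P||U) = 1.00000 - 0.93407 = 0.06593 ≈ 0.0659 bits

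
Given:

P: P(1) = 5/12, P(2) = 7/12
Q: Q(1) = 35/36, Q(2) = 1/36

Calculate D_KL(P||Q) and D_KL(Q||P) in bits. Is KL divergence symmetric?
D_KL(P||Q) = 2.0529 bits, D_KL(Q||P) = 1.0664 bits. No, KL divergence is not symmetric.

D_KL(P||Q) = Σ P(x) log₂(P(x)/Q(x))

Computing term by term:
  P(1)·log₂(P(1)/Q(1)) = (5/12)·log₂((5/12)/(35/36)) = -0.50933
  P(2)·log₂(P(2)/Q(2)) = (7/12)·log₂((7/12)/(1/36)) = 2.56219

D_KL(P||Q) = -0.50933 + 2.56219 = 2.05286 ≈ 2.0529 bits

D_KL(Q||P) = Σ Q(x) log₂(Q(x)/P(x))

Computing term by term:
  Q(1)·log₂(Q(1)/P(1)) = (35/36)·log₂((35/36)/(5/12)) = 1.18844
  Q(2)·log₂(Q(2)/P(2)) = (1/36)·log₂((1/36)/(7/12)) = -0.12201

D_KL(Q||P) = 1.18844 - 0.12201 = 1.06643 ≈ 1.0664 bits

These are NOT equal (difference: 0.9865 bits). KL divergence is asymmetric: D_KL(P||Q) ≠ D_KL(Q||P) in general.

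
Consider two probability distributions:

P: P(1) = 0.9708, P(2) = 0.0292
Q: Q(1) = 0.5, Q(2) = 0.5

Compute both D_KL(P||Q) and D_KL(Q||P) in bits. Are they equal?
D_KL(P||Q) = 0.8096 bits, D_KL(Q||P) = 1.5703 bits. No, they are not equal.

D_KL(P||Q) = Σ P(x) log₂(P(x)/Q(x))

Computing term by term:
  P(1)·log₂(P(1)/Q(1)) = 0.9708·log₂(0.9708/0.5) = 0.92929
  P(2)·log₂(P(2)/Q(2)) = 0.0292·log₂(0.0292/0.5) = -0.11966

D_KL(P||Q) = 0.92929 - 0.11966 = 0.80963 ≈ 0.8096 bits

D_KL(Q||P) = Σ Q(x) log₂(Q(x)/P(x))

Computing term by term:
  Q(1)·log₂(Q(1)/P(1)) = 0.5·log₂(0.5/0.9708) = -0.47862
  Q(2)·log₂(Q(2)/P(2)) = 0.5·log₂(0.5/0.0292) = 2.04894

D_KL(Q||P) = -0.47862 + 2.04894 = 1.57032 ≈ 1.5703 bits

These are NOT equal (difference: 0.7607 bits). KL divergence is asymmetric: D_KL(P||Q) ≠ D_KL(Q||P) in general.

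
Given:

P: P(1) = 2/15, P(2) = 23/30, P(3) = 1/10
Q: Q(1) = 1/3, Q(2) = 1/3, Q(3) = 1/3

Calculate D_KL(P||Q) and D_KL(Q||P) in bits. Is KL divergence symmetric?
D_KL(P||Q) = 0.5713 bits, D_KL(Q||P) = 0.6191 bits. No, KL divergence is not symmetric.

D_KL(P||Q) = Σ P(x) log₂(P(x)/Q(x))

Computing term by term:
  P(1)·log₂(P(1)/Q(1)) = (2/15)·log₂((2/15)/(1/3)) = -0.17626
  P(2)·log₂(P(2)/Q(2)) = (23/30)·log₂((23/30)/(1/3)) = 0.92125
  P(3)·log₂(P(3)/Q(3)) = (1/10)·log₂((1/10)/(1/3)) = -0.17370

D_KL(P||Q) = -0.17626 + 0.92125 - 0.17370 = 0.57129 ≈ 0.5713 bits

D_KL(Q||P) = Σ Q(x) log₂(Q(x)/P(x))

Computing term by term:
  Q(1)·log₂(Q(1)/P(1)) = (1/3)·log₂((1/3)/(2/15)) = 0.44064
  Q(2)·log₂(Q(2)/P(2)) = (1/3)·log₂((1/3)/(23/30)) = -0.40054
  Q(3)·log₂(Q(3)/P(3)) = (1/3)·log₂((1/3)/(1/10)) = 0.57899

D_KL(Q||P) = 0.44064 - 0.40054 + 0.57899 = 0.61909 ≈ 0.6191 bits

These are NOT equal (difference: 0.0478 bits). KL divergence is asymmetric: D_KL(P||Q) ≠ D_KL(Q||P) in general.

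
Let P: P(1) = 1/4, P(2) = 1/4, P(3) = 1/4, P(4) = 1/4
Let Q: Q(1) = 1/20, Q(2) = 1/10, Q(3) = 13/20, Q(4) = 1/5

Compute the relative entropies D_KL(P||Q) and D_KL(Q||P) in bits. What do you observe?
D_KL(P||Q) = 0.6468 bits, D_KL(Q||P) = 0.5834 bits. The two directions give different values (D_KL(P||Q) exceeds D_KL(Q||P) by 0.0634 bits): KL divergence is asymmetric.

D_KL(P||Q) = Σ P(x) log₂(P(x)/Q(x))

Computing term by term:
  P(1)·log₂(P(1)/Q(1)) = (1/4)·log₂((1/4)/(1/20)) = 0.58048
  P(2)·log₂(P(2)/Q(2)) = (1/4)·log₂((1/4)/(1/10)) = 0.33048
  P(3)·log₂(P(3)/Q(3)) = (1/4)·log₂((1/4)/(13/20)) = -0.34463
  P(4)·log₂(P(4)/Q(4)) = (1/4)·log₂((1/4)/(1/5)) = 0.08048

D_KL(P||Q) = 0.58048 + 0.33048 - 0.34463 + 0.08048 = 0.64681 ≈ 0.6468 bits

D_KL(Q||P) = Σ Q(x) log₂(Q(x)/P(x))

Computing term by term:
  Q(1)·log₂(Q(1)/P(1)) = (1/20)·log₂((1/20)/(1/4)) = -0.11610
  Q(2)·log₂(Q(2)/P(2)) = (1/10)·log₂((1/10)/(1/4)) = -0.13219
  Q(3)·log₂(Q(3)/P(3)) = (13/20)·log₂((13/20)/(1/4)) = 0.89603
  Q(4)·log₂(Q(4)/P(4)) = (1/5)·log₂((1/5)/(1/4)) = -0.06439

D_KL(Q||P) = -0.11610 - 0.13219 + 0.89603 - 0.06439 = 0.58335 ≈ 0.5834 bits

These are NOT equal (difference: 0.0634 bits). KL divergence is asymmetric: D_KL(P||Q) ≠ D_KL(Q||P) in general.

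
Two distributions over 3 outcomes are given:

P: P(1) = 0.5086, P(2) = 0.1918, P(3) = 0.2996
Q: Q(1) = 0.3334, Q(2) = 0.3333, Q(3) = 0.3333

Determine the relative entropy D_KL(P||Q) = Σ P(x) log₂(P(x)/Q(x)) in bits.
0.1109 bits

D_KL(P||Q) = Σ P(x) log₂(P(x)/Q(x))

Computing term by term:
  P(1)·log₂(P(1)/Q(1)) = 0.5086·log₂(0.5086/0.3334) = 0.30988
  P(2)·log₂(P(2)/Q(2)) = 0.1918·log₂(0.1918/0.3333) = -0.15291
  P(3)·log₂(P(3)/Q(3)) = 0.2996·log₂(0.2996/0.3333) = -0.04607

D_KL(P||Q) = 0.30988 - 0.15291 - 0.04607 = 0.11090 ≈ 0.1109 bits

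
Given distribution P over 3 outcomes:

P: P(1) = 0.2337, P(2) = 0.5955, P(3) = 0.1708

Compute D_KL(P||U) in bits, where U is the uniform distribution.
0.2140 bits

U(i) = 1/3 for all i

D_KL(P||U) = Σ P(x) log₂(P(x) / (1/3))
           = Σ P(x) log₂(P(x)) + log₂(3)
           = log₂(3) - H(P)

H(P) = -Σ P(x) log₂(P(x)):
  -P(1)·log₂(P(1)) = -(0.2337)·log₂(0.2337) = 0.49013
  -P(2)·log₂(P(2)) = -(0.5955)·log₂(0.5955) = 0.44533
  -P(3)·log₂(P(3)) = -(0.1708)·log₂(0.1708) = 0.43548
H(P) = 0.49013 + 0.44533 + 0.43548 = 1.37094 bits

log₂(3) = 1.58496 bits

D_KL(P||U) = 1.58496 - 1.37094 = 0.21402 ≈ 0.2140 bits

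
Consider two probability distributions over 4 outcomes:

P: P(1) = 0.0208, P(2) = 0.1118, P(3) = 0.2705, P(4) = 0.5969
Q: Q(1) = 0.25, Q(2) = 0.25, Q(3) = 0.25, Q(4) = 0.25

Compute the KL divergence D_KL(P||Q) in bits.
0.5758 bits

D_KL(P||Q) = Σ P(x) log₂(P(x)/Q(x))

Computing term by term:
  P(1)·log₂(P(1)/Q(1)) = 0.0208·log₂(0.0208/0.25) = -0.07462
  P(2)·log₂(P(2)/Q(2)) = 0.1118·log₂(0.1118/0.25) = -0.12980
  P(3)·log₂(P(3)/Q(3)) = 0.2705·log₂(0.2705/0.25) = 0.03076
  P(4)·log₂(P(4)/Q(4)) = 0.5969·log₂(0.5969/0.25) = 0.74944

D_KL(P||Q) = -0.07462 - 0.12980 + 0.03076 + 0.74944 = 0.57578 ≈ 0.5758 bits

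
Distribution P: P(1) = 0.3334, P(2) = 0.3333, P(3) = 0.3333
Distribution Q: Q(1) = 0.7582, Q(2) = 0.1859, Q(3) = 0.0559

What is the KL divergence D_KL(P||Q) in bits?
0.7441 bits

D_KL(P||Q) = Σ P(x) log₂(P(x)/Q(x))

Computing term by term:
  P(1)·log₂(P(1)/Q(1)) = 0.3334·log₂(0.3334/0.7582) = -0.39519
  P(2)·log₂(P(2)/Q(2)) = 0.3333·log₂(0.3333/0.1859) = 0.28074
  P(3)·log₂(P(3)/Q(3)) = 0.3333·log₂(0.3333/0.0559) = 0.85855

D_KL(P||Q) = -0.39519 + 0.28074 + 0.85855 = 0.74410 ≈ 0.7441 bits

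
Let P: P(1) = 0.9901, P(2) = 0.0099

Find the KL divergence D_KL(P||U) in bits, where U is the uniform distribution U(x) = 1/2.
0.9199 bits

U(i) = 1/2 for all i

D_KL(P||U) = Σ P(x) log₂(P(x) / (1/2))
           = Σ P(x) log₂(P(x)) + log₂(2)
           = log₂(2) - H(P)

H(P) = -Σ P(x) log₂(P(x)):
  -P(1)·log₂(P(1)) = -(0.9901)·log₂(0.9901) = 0.01421
  -P(2)·log₂(P(2)) = -(0.0099)·log₂(0.0099) = 0.06592
H(P) = 0.01421 + 0.06592 = 0.08013 bits

log₂(2) = 1.00000 bits

D_KL(P||U) = 1.00000 - 0.08013 = 0.91987 ≈ 0.9199 bits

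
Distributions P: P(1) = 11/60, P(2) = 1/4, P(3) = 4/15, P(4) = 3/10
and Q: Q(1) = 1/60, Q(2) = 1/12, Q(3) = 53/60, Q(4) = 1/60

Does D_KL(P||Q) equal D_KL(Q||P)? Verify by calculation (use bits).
D_KL(P||Q) = 1.8207 bits, D_KL(Q||P) = 1.2671 bits. No — D_KL(P||Q) ≠ D_KL(Q||P) for this pair.

D_KL(P||Q) = Σ P(x) log₂(P(x)/Q(x))

Computing term by term:
  P(1)·log₂(P(1)/Q(1)) = (11/60)·log₂((11/60)/(1/60)) = 0.63423
  P(2)·log₂(P(2)/Q(2)) = (1/4)·log₂((1/4)/(1/12)) = 0.39624
  P(3)·log₂(P(3)/Q(3)) = (4/15)·log₂((4/15)/(53/60)) = -0.46078
  P(4)·log₂(P(4)/Q(4)) = (3/10)·log₂((3/10)/(1/60)) = 1.25098

D_KL(P||Q) = 0.63423 + 0.39624 - 0.46078 + 1.25098 = 1.82067 ≈ 1.8207 bits

D_KL(Q||P) = Σ Q(x) log₂(Q(x)/P(x))

Computing term by term:
  Q(1)·log₂(Q(1)/P(1)) = (1/60)·log₂((1/60)/(11/60)) = -0.05766
  Q(2)·log₂(Q(2)/P(2)) = (1/12)·log₂((1/12)/(1/4)) = -0.13208
  Q(3)·log₂(Q(3)/P(3)) = (53/60)·log₂((53/60)/(4/15)) = 1.52633
  Q(4)·log₂(Q(4)/P(4)) = (1/60)·log₂((1/60)/(3/10)) = -0.06950

D_KL(Q||P) = -0.05766 - 0.13208 + 1.52633 - 0.06950 = 1.26709 ≈ 1.2671 bits

These are NOT equal (difference: 0.5536 bits). KL divergence is asymmetric: D_KL(P||Q) ≠ D_KL(Q||P) in general.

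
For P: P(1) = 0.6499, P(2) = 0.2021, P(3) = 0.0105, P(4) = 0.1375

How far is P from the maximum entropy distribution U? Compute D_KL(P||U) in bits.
0.6671 bits

U(i) = 1/4 for all i

D_KL(P||U) = Σ P(x) log₂(P(x) / (1/4))
           = Σ P(x) log₂(P(x)) + log₂(4)
           = log₂(4) - H(P)

H(P) = -Σ P(x) log₂(P(x)):
  -P(1)·log₂(P(1)) = -(0.6499)·log₂(0.6499) = 0.40405
  -P(2)·log₂(P(2)) = -(0.2021)·log₂(0.2021) = 0.46622
  -P(3)·log₂(P(3)) = -(0.0105)·log₂(0.0105) = 0.06902
  -P(4)·log₂(P(4)) = -(0.1375)·log₂(0.1375) = 0.39359
H(P) = 0.40405 + 0.46622 + 0.06902 + 0.39359 = 1.33288 bits

log₂(4) = 2.00000 bits

D_KL(P||U) = 2.00000 - 1.33288 = 0.66712 ≈ 0.6671 bits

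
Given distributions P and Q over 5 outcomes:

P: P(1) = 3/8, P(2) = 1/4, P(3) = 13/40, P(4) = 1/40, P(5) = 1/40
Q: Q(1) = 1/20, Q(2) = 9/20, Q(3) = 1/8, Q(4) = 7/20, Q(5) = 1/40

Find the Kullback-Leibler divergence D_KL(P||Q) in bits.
1.2309 bits

D_KL(P||Q) = Σ P(x) log₂(P(x)/Q(x))

Computing term by term:
  P(1)·log₂(P(1)/Q(1)) = (3/8)·log₂((3/8)/(1/20)) = 1.09008
  P(2)·log₂(P(2)/Q(2)) = (1/4)·log₂((1/4)/(9/20)) = -0.21200
  P(3)·log₂(P(3)/Q(3)) = (13/40)·log₂((13/40)/(1/8)) = 0.44802
  P(4)·log₂(P(4)/Q(4)) = (1/40)·log₂((1/40)/(7/20)) = -0.09518
  P(5)·log₂(P(5)/Q(5)) = (1/40)·log₂((1/40)/(1/40)) = 0.00000

D_KL(P||Q) = 1.09008 - 0.21200 + 0.44802 - 0.09518 + 0.00000 = 1.23092 ≈ 1.2309 bits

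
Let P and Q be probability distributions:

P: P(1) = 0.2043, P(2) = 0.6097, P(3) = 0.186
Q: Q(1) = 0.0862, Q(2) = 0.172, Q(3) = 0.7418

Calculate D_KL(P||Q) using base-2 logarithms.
0.9963 bits

D_KL(P||Q) = Σ P(x) log₂(P(x)/Q(x))

Computing term by term:
  P(1)·log₂(P(1)/Q(1)) = 0.2043·log₂(0.2043/0.0862) = 0.25434
  P(2)·log₂(P(2)/Q(2)) = 0.6097·log₂(0.6097/0.172) = 1.11312
  P(3)·log₂(P(3)/Q(3)) = 0.186·log₂(0.186/0.7418) = -0.37121

D_KL(P||Q) = 0.25434 + 1.11312 - 0.37121 = 0.99625 ≈ 0.9963 bits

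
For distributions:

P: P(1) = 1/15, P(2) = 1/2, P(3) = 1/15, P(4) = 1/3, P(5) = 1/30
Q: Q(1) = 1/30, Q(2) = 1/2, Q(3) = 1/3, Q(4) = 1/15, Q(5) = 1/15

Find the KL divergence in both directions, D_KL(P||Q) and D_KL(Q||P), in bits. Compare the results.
D_KL(P||Q) = 0.6525 bits, D_KL(Q||P) = 0.6525 bits. The two directions give exactly the same value for this pair.

D_KL(P||Q) = Σ P(x) log₂(P(x)/Q(x))

Computing term by term:
  P(1)·log₂(P(1)/Q(1)) = (1/15)·log₂((1/15)/(1/30)) = 0.06667
  P(2)·log₂(P(2)/Q(2)) = (1/2)·log₂((1/2)/(1/2)) = 0.00000
  P(3)·log₂(P(3)/Q(3)) = (1/15)·log₂((1/15)/(1/3)) = -0.15480
  P(4)·log₂(P(4)/Q(4)) = (1/3)·log₂((1/3)/(1/15)) = 0.77398
  P(5)·log₂(P(5)/Q(5)) = (1/30)·log₂((1/30)/(1/15)) = -0.03333

D_KL(P||Q) = 0.06667 + 0.00000 - 0.15480 + 0.77398 - 0.03333 = 0.65252 ≈ 0.6525 bits

D_KL(Q||P) = Σ Q(x) log₂(Q(x)/P(x))

Computing term by term:
  Q(1)·log₂(Q(1)/P(1)) = (1/30)·log₂((1/30)/(1/15)) = -0.03333
  Q(2)·log₂(Q(2)/P(2)) = (1/2)·log₂((1/2)/(1/2)) = 0.00000
  Q(3)·log₂(Q(3)/P(3)) = (1/3)·log₂((1/3)/(1/15)) = 0.77398
  Q(4)·log₂(Q(4)/P(4)) = (1/15)·log₂((1/15)/(1/3)) = -0.15480
  Q(5)·log₂(Q(5)/P(5)) = (1/15)·log₂((1/15)/(1/30)) = 0.06667

D_KL(Q||P) = -0.03333 + 0.00000 + 0.77398 - 0.15480 + 0.06667 = 0.65252 ≈ 0.6525 bits

These ARE equal here. Q is P with outcomes relabeled (Q(1) = P(5), Q(3) = P(4), Q(4) = P(3), Q(5) = P(1)) by a relabeling that is its own inverse, so the two sums contain exactly the same terms in a different order. This is a special case — KL divergence is not symmetric in general: D_KL(P||Q) ≠ D_KL(Q||P) for most P, Q.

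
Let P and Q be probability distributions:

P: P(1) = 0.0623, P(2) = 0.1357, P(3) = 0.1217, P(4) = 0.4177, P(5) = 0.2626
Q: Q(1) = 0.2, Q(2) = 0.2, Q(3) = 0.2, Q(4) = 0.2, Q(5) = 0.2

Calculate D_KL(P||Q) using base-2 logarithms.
0.2790 bits

D_KL(P||Q) = Σ P(x) log₂(P(x)/Q(x))

Computing term by term:
  P(1)·log₂(P(1)/Q(1)) = 0.0623·log₂(0.0623/0.2) = -0.10483
  P(2)·log₂(P(2)/Q(2)) = 0.1357·log₂(0.1357/0.2) = -0.07593
  P(3)·log₂(P(3)/Q(3)) = 0.1217·log₂(0.1217/0.2) = -0.08722
  P(4)·log₂(P(4)/Q(4)) = 0.4177·log₂(0.4177/0.2) = 0.44379
  P(5)·log₂(P(5)/Q(5)) = 0.2626·log₂(0.2626/0.2) = 0.10317

D_KL(P||Q) = -0.10483 - 0.07593 - 0.08722 + 0.44379 + 0.10317 = 0.27898 ≈ 0.2790 bits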